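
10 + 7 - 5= 12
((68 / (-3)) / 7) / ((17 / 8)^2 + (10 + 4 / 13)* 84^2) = -56576 / 1270836273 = -0.00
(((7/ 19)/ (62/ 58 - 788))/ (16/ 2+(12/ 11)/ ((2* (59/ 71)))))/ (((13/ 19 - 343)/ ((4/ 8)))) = 131747/ 1667734581024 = 0.00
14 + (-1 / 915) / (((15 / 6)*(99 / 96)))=2113586 / 150975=14.00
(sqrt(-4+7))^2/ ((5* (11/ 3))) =9/ 55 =0.16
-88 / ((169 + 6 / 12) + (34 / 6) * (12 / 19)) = -3344 / 6577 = -0.51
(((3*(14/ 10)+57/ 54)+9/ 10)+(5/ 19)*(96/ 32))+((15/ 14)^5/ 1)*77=7598150291/ 65691360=115.66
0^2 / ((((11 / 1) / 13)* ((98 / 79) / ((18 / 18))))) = 0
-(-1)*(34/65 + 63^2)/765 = 258019/49725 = 5.19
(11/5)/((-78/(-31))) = 341/390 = 0.87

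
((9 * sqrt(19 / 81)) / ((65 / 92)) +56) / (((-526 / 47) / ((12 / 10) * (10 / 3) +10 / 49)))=-38728 / 1841-445372 * sqrt(19) / 837655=-23.35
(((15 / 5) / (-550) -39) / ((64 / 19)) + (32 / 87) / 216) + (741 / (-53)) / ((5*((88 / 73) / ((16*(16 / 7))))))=-2957448783313 / 30676060800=-96.41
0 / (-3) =0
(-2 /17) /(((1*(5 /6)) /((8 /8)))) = -12 /85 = -0.14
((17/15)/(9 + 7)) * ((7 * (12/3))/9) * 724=21539/135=159.55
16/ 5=3.20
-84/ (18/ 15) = -70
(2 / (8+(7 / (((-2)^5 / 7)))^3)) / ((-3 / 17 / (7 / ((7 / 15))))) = -38.55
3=3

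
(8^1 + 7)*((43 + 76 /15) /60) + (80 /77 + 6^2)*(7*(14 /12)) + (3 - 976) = -434609 /660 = -658.50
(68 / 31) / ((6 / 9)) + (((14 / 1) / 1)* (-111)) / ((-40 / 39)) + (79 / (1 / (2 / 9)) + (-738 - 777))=117157 / 5580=21.00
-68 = -68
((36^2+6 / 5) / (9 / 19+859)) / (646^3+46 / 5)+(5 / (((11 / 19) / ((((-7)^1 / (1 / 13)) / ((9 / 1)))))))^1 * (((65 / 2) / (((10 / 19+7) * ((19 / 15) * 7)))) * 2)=-4924721070897091 / 57900364335330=-85.06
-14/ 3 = -4.67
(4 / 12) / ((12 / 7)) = 7 / 36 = 0.19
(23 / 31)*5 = 115 / 31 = 3.71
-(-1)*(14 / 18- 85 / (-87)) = 458 / 261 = 1.75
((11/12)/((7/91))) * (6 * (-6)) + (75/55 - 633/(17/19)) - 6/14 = -1135.54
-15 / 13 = -1.15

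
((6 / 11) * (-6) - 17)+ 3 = -190 / 11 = -17.27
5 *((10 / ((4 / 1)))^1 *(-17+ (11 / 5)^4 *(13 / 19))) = -12.15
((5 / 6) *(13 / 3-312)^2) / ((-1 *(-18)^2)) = -4259645 / 17496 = -243.46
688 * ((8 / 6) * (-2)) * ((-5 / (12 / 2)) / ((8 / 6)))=3440 / 3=1146.67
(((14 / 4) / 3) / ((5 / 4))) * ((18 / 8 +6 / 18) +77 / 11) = 161 / 18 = 8.94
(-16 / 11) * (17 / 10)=-2.47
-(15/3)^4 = -625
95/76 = 5/4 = 1.25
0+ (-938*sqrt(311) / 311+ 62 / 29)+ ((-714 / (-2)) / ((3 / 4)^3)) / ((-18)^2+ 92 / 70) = 7041814 / 1485873- 938*sqrt(311) / 311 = -48.45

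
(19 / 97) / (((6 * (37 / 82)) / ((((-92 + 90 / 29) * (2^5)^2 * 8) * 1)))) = -16451682304 / 312243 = -52688.71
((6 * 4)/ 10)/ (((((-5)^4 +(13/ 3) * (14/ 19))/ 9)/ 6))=36936/ 179035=0.21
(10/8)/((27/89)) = 445/108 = 4.12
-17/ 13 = -1.31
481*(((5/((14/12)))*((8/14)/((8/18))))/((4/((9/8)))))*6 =1753245/392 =4472.56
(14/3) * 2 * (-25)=-700/3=-233.33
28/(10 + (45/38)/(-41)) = 43624/15535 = 2.81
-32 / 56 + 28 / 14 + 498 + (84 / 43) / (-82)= 6163154 / 12341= 499.40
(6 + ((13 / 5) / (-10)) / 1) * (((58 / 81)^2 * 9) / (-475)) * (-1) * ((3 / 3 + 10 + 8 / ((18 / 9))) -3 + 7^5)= 8119103146 / 8656875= 937.88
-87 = -87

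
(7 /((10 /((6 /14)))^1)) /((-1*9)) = -1 /30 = -0.03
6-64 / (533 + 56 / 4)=3218 / 547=5.88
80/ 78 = 40/ 39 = 1.03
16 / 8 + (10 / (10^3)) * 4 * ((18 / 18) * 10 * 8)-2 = 16 / 5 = 3.20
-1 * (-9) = 9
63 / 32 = 1.97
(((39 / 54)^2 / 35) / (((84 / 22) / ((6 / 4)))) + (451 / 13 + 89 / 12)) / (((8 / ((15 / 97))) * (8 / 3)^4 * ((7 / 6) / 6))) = 4693677489 / 56691654656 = 0.08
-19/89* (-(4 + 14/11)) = 1102/979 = 1.13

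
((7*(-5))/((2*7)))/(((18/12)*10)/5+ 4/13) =-65/86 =-0.76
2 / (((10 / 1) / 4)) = 4 / 5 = 0.80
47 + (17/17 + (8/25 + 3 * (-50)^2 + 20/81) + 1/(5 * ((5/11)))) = 15286739/2025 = 7549.01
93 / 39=2.38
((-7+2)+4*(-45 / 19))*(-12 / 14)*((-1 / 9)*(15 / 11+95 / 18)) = -32875 / 3591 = -9.15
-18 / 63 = -2 / 7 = -0.29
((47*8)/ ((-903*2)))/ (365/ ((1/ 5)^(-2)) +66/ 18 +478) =-0.00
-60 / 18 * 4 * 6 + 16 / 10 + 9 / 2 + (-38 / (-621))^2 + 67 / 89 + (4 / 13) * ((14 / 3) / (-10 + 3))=-327271539193 / 4461866370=-73.35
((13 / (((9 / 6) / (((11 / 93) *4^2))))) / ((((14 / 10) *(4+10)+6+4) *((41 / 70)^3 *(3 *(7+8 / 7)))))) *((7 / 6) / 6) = 24034010000 / 1094954612337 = 0.02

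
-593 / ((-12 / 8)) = 1186 / 3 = 395.33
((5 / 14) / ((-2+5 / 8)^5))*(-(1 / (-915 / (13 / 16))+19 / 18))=4312064 / 56265363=0.08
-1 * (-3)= 3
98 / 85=1.15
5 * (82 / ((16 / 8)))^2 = 8405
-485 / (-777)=0.62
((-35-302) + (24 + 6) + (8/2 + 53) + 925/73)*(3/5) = -10395/73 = -142.40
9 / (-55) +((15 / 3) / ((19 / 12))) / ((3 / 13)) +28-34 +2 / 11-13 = -5536 / 1045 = -5.30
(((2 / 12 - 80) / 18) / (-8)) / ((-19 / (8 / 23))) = -479 / 47196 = -0.01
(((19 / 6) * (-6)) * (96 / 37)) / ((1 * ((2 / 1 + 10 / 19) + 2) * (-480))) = 361 / 15910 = 0.02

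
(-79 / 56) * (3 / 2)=-237 / 112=-2.12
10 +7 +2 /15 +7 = 362 /15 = 24.13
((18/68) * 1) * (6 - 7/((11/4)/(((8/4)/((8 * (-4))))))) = 2439/1496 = 1.63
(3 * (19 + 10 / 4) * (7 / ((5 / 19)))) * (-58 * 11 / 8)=-5473083 / 40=-136827.08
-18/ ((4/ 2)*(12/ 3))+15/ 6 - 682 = -2727/ 4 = -681.75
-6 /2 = -3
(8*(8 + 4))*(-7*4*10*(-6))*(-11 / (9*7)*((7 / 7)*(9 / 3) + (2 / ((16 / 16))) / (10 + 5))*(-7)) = 1852928 / 3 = 617642.67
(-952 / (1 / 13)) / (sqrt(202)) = -6188*sqrt(202) / 101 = -870.77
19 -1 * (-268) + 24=311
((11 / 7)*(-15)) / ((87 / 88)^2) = -425920 / 17661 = -24.12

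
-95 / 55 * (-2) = 38 / 11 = 3.45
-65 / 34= -1.91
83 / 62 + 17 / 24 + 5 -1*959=-951.95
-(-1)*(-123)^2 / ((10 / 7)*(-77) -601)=-1681 / 79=-21.28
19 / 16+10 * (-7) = -1101 / 16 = -68.81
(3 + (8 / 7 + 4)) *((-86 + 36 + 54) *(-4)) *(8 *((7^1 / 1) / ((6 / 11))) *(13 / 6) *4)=-347776 / 3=-115925.33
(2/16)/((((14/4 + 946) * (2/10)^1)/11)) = 55/7596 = 0.01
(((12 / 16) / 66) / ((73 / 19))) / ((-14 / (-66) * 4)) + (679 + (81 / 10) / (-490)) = 1942989071 / 2861600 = 678.99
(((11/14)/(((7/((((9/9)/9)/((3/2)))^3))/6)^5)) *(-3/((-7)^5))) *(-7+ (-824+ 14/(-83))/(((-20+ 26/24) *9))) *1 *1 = -234602627072/150977185066024746470690555306421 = -0.00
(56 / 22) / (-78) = -14 / 429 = -0.03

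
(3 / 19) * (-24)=-72 / 19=-3.79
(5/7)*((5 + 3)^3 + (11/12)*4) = 1105/3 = 368.33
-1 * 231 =-231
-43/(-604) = 43/604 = 0.07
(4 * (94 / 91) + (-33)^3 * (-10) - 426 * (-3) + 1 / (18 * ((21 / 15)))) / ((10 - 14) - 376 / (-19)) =11224216883 / 491400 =22841.30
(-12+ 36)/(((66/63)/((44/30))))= 168/5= 33.60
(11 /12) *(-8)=-22 /3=-7.33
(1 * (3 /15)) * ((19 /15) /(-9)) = -19 /675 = -0.03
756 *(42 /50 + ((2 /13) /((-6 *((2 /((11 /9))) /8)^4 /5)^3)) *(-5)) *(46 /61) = 264915896902005333389068888 /5599165560735825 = 47313460198.38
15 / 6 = 5 / 2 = 2.50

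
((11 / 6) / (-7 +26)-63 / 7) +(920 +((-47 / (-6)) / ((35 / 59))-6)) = 1832011 / 1995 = 918.30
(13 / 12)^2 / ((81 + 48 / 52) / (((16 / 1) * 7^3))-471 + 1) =-753571 / 301775535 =-0.00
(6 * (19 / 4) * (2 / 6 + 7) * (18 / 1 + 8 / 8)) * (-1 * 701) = -2783671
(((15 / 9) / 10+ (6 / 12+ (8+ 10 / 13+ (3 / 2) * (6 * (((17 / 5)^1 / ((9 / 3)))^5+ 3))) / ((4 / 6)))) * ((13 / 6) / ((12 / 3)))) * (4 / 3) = 14545004 / 253125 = 57.46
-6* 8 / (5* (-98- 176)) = 24 / 685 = 0.04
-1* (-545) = 545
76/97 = 0.78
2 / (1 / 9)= 18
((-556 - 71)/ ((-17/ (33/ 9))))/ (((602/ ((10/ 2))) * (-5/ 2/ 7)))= -2299/ 731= -3.15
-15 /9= -5 /3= -1.67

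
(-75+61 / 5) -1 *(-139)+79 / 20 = 1603 / 20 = 80.15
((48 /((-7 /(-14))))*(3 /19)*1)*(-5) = -1440 /19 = -75.79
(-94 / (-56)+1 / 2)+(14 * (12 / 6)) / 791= 7005 / 3164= 2.21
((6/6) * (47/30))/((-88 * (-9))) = 47/23760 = 0.00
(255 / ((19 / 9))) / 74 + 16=24791 / 1406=17.63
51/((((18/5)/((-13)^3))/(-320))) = 29879200/3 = 9959733.33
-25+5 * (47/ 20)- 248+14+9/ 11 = -10843/ 44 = -246.43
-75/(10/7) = -105/2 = -52.50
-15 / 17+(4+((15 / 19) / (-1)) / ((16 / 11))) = 13307 / 5168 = 2.57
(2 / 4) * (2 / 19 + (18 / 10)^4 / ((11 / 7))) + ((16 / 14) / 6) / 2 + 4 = 41081123 / 5486250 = 7.49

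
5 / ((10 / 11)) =11 / 2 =5.50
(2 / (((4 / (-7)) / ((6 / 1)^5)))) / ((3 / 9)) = -81648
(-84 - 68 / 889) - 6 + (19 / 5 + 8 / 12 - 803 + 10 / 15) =-11840722 / 13335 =-887.94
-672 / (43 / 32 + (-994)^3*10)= 21504 / 314274490837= 0.00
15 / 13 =1.15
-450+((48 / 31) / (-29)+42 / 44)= -8882277 / 19778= -449.10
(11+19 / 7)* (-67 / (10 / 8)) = -735.09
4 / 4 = 1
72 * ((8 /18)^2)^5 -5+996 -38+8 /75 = 9231535986929 /9685512225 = 953.13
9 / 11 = 0.82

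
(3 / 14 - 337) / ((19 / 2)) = -4715 / 133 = -35.45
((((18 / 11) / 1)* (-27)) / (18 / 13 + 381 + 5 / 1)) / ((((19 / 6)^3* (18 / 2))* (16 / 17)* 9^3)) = -221 / 379961164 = -0.00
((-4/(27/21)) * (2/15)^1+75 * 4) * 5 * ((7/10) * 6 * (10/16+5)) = 70777/2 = 35388.50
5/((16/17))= 5.31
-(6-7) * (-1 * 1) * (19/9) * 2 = -38/9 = -4.22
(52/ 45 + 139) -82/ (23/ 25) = 52811/ 1035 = 51.03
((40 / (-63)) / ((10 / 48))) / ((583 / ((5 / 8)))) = -40 / 12243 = -0.00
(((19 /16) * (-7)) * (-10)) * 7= 4655 /8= 581.88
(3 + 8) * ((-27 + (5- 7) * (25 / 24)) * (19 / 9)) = -72941 / 108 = -675.38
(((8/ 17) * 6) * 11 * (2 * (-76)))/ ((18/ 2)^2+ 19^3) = -20064/ 29495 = -0.68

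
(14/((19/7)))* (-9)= -882/19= -46.42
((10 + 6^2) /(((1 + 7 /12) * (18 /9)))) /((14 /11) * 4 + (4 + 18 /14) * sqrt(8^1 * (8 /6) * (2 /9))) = -7029099 /3831236 + 6487173 * sqrt(3) /3831236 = 1.10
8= 8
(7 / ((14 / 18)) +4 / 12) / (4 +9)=28 / 39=0.72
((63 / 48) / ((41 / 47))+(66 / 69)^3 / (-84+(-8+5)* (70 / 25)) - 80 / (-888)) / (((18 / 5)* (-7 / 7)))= -16384717555 / 37209995424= -0.44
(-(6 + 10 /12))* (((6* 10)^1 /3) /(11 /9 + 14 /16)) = -65.17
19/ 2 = 9.50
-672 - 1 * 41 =-713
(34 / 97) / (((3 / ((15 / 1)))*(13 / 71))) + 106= 145736 / 1261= 115.57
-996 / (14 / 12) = -5976 / 7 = -853.71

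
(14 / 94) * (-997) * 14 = -97706 / 47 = -2078.85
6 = 6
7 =7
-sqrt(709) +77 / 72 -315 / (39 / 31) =-233359 / 936 -sqrt(709) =-275.94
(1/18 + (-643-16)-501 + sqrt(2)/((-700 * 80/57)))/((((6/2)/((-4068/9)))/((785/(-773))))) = -3704143390/20871-337079 * sqrt(2)/2164400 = -177478.22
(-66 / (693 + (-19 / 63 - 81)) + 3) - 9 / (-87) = 3.00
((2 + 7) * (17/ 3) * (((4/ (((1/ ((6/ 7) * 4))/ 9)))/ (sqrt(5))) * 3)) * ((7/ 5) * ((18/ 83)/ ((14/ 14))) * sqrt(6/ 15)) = 1621.72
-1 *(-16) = 16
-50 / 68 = -25 / 34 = -0.74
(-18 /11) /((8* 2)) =-9 /88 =-0.10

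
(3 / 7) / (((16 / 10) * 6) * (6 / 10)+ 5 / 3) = 225 / 3899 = 0.06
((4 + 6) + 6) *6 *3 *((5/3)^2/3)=800/3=266.67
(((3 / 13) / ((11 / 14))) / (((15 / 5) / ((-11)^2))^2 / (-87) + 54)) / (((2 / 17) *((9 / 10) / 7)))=0.36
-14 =-14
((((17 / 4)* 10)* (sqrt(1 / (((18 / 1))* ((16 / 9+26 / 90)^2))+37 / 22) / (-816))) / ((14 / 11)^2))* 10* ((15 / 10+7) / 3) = -4675* sqrt(49269) / 874944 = -1.19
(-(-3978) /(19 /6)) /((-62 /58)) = -692172 /589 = -1175.16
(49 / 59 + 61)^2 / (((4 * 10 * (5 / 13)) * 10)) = 10812672 / 435125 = 24.85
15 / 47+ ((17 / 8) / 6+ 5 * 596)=6724399 / 2256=2980.67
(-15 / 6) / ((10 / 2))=-1 / 2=-0.50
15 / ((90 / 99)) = 16.50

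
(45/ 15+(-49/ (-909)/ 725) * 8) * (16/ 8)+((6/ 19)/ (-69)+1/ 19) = 1742145683/ 287993925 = 6.05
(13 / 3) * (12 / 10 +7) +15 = 758 / 15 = 50.53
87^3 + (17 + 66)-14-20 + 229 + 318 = 659099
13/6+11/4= 59/12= 4.92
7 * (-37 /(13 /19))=-4921 /13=-378.54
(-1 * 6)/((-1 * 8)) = 3/4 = 0.75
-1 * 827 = -827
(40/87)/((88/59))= 295/957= 0.31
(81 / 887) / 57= 27 / 16853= 0.00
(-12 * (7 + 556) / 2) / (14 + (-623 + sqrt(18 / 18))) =5.56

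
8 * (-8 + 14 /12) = -164 /3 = -54.67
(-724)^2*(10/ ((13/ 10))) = 52417600/ 13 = 4032123.08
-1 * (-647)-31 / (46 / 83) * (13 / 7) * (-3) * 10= 605902 / 161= 3763.37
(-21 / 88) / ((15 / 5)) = -7 / 88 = -0.08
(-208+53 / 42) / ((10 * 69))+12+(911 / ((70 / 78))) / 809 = 60746261 / 4688964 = 12.96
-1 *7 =-7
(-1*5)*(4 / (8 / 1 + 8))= -1.25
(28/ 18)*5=70/ 9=7.78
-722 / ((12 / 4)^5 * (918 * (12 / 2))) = -361 / 669222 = -0.00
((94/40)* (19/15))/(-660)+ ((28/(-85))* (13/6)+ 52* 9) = 1572870419/3366000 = 467.28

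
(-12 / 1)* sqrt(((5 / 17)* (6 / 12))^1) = -6* sqrt(170) / 17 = -4.60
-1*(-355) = 355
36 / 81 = 4 / 9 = 0.44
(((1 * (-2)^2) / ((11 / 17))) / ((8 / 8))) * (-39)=-2652 / 11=-241.09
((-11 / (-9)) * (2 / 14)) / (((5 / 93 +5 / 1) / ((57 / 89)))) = 6479 / 292810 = 0.02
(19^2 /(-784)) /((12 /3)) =-361 /3136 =-0.12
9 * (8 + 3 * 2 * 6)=396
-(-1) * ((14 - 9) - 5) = 0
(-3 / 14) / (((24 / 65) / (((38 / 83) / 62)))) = -1235 / 288176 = -0.00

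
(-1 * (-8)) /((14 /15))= 60 /7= 8.57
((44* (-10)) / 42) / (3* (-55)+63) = 110 / 1071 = 0.10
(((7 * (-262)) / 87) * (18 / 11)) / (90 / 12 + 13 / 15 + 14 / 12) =-165060 / 45617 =-3.62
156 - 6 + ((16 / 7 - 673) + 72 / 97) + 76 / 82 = -14449699 / 27839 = -519.05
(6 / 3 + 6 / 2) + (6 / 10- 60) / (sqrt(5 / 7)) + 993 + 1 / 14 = 13973 / 14- 297*sqrt(35) / 25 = 927.79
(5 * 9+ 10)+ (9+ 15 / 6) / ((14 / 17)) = 1931 / 28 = 68.96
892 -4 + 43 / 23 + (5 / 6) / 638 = 78347791 / 88044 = 889.87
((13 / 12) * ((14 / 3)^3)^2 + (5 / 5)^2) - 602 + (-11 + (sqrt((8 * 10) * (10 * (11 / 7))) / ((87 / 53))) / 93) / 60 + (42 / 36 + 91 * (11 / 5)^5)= 53 * sqrt(154) / 169911 + 417691991843 / 27337500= 15279.09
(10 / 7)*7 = 10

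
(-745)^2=555025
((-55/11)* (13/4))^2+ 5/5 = 4241/16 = 265.06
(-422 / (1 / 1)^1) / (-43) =422 / 43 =9.81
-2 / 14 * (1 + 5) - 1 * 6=-48 / 7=-6.86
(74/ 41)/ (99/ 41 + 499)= 37/ 10279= 0.00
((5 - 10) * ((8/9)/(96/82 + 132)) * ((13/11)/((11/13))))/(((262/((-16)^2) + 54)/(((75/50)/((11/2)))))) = -136448/590576679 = -0.00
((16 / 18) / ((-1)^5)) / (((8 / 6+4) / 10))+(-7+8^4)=4087.33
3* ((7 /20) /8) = 21 /160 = 0.13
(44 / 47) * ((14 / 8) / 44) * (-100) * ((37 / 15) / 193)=-1295 / 27213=-0.05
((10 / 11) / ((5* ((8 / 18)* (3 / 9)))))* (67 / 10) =1809 / 220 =8.22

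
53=53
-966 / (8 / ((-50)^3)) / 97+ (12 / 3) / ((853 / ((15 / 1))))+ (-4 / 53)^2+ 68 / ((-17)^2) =614819612824638 / 3951130973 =155605.98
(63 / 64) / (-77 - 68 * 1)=-63 / 9280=-0.01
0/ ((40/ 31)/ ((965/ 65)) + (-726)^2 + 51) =0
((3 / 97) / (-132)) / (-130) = 1 / 554840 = 0.00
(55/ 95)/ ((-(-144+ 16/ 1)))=11/ 2432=0.00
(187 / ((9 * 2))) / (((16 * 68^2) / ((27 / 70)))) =33 / 609280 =0.00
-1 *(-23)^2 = -529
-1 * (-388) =388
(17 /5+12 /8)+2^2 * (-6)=-19.10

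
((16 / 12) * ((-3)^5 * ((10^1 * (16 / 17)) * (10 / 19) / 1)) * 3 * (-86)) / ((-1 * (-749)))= 133747200 / 241927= 552.84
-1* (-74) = 74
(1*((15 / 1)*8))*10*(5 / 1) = 6000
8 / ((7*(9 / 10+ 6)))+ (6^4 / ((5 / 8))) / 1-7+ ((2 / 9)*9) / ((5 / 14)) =5004763 / 2415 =2072.37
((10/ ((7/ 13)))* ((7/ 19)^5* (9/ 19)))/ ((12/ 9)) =4213755/ 94091762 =0.04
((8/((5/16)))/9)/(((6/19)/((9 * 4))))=4864/15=324.27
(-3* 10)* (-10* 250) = 75000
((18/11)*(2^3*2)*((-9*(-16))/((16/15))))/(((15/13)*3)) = 11232/11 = 1021.09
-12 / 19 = -0.63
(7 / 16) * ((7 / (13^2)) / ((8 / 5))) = 245 / 21632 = 0.01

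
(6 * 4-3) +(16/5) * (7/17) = 1897/85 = 22.32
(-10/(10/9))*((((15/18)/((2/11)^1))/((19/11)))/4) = -1815/304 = -5.97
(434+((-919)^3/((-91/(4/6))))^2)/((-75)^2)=481928994036973502/83845125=5747847522.88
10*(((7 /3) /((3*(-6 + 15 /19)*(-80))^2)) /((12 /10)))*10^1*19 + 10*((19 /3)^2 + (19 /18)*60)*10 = 1051169251265 /101616768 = 10344.45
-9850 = -9850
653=653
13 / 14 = 0.93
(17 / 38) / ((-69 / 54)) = -153 / 437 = -0.35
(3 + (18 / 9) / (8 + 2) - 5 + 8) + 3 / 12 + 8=289 / 20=14.45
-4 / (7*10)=-2 / 35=-0.06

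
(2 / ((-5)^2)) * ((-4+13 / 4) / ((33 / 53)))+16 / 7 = 8429 / 3850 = 2.19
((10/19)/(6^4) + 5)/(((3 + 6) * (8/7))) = 430955/886464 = 0.49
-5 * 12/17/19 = -0.19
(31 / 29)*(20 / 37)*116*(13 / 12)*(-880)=-7092800 / 111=-63899.10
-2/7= -0.29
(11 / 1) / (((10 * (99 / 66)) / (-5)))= -11 / 3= -3.67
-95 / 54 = -1.76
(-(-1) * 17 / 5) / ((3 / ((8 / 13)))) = 136 / 195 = 0.70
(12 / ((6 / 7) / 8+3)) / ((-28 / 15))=-60 / 29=-2.07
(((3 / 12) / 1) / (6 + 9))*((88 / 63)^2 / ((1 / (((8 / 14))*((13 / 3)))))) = 100672 / 1250235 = 0.08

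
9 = 9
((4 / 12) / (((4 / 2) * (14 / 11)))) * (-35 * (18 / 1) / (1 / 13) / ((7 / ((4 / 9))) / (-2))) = 2860 / 21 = 136.19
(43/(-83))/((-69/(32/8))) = 172/5727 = 0.03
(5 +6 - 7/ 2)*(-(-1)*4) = 30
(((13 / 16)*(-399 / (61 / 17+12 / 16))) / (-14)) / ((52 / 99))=95931 / 9440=10.16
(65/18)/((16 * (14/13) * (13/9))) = 65/448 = 0.15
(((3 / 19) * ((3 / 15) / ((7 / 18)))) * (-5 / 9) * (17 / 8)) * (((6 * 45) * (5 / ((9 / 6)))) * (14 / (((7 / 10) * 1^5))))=-229500 / 133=-1725.56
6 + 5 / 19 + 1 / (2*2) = 495 / 76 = 6.51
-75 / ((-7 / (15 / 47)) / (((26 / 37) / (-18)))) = -1625 / 12173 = -0.13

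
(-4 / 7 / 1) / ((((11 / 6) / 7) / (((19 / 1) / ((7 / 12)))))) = -5472 / 77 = -71.06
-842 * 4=-3368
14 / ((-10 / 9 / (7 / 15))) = -147 / 25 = -5.88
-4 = -4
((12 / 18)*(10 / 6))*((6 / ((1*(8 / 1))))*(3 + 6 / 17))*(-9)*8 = -3420 / 17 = -201.18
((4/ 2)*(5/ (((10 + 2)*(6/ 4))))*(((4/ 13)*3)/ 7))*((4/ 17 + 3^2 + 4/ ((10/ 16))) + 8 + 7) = 496/ 221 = 2.24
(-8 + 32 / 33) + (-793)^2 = 20751785 / 33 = 628841.97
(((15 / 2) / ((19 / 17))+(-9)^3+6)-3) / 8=-27333 / 304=-89.91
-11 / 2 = -5.50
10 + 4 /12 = 10.33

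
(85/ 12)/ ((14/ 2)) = 85/ 84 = 1.01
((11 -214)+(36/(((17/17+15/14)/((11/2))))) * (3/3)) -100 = -6015/29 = -207.41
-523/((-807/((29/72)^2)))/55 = 439843/230091840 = 0.00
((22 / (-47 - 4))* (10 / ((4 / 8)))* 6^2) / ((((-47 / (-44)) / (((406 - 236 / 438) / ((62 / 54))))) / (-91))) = 16895222023680 / 1808137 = 9343994.41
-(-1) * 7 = 7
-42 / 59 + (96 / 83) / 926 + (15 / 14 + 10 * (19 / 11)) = 6157030931 / 349165894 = 17.63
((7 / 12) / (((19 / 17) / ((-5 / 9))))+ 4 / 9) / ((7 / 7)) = 317 / 2052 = 0.15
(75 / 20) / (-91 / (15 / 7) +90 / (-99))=-2475 / 28628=-0.09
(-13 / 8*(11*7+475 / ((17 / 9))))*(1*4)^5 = -9291776 / 17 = -546575.06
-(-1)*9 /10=9 /10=0.90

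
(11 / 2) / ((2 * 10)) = 11 / 40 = 0.28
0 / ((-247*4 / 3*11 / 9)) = 0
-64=-64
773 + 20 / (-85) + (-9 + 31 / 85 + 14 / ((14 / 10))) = 65801 / 85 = 774.13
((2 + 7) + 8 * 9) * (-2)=-162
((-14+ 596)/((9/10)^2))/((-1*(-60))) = 970/81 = 11.98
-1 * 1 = -1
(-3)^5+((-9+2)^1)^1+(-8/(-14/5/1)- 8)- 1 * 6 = -1828/7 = -261.14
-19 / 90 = -0.21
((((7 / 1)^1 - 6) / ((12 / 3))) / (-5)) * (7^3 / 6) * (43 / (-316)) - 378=-14319011 / 37920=-377.61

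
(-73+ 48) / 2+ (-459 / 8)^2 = 209881 / 64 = 3279.39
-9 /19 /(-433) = 9 /8227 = 0.00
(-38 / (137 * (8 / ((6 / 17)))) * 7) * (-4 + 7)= -0.26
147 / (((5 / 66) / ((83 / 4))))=402633 / 10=40263.30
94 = 94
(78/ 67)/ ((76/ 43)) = 1677/ 2546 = 0.66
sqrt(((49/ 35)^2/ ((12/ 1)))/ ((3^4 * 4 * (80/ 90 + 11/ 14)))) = 7 * sqrt(8862)/ 37980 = 0.02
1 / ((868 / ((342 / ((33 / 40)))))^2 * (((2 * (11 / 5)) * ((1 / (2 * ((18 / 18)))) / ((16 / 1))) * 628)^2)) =519840000 / 16993761277801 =0.00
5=5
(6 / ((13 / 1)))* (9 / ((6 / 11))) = 99 / 13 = 7.62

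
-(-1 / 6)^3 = 1 / 216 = 0.00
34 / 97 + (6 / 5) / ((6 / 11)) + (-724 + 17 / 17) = -349418 / 485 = -720.45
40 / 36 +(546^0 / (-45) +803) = 36184 / 45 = 804.09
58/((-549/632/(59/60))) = -540676/8235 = -65.66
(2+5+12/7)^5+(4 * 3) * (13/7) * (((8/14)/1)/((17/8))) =14359849373/285719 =50258.64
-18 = -18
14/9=1.56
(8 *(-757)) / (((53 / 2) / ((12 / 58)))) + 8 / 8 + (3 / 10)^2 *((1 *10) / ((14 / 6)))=-4937951 / 107590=-45.90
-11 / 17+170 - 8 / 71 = 204273 / 1207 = 169.24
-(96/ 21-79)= 74.43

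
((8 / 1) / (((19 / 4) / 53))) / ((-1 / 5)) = -8480 / 19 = -446.32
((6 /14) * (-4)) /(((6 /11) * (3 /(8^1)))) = -176 /21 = -8.38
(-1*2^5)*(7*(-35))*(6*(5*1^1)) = 235200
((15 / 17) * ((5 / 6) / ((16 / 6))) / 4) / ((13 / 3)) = 225 / 14144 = 0.02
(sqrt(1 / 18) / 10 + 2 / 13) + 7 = sqrt(2) / 60 + 93 / 13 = 7.18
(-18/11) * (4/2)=-36/11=-3.27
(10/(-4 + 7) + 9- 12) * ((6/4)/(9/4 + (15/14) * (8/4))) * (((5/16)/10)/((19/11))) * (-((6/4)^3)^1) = -693/99712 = -0.01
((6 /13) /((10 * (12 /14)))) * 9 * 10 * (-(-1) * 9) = 567 /13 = 43.62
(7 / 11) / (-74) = -7 / 814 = -0.01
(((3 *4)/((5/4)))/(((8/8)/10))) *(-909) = -87264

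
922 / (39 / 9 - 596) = -2766 / 1775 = -1.56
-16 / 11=-1.45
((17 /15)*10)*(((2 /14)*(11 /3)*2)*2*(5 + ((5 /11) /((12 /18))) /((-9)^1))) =22100 /189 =116.93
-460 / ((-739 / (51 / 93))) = 7820 / 22909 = 0.34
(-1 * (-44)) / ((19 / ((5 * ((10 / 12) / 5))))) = 110 / 57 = 1.93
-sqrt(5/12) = -0.65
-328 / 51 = -6.43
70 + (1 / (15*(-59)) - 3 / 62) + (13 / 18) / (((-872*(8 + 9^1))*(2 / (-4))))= 69.95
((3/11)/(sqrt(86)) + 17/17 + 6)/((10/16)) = 12 * sqrt(86)/2365 + 56/5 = 11.25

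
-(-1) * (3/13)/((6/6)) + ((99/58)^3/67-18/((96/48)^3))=-330539343/169942552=-1.95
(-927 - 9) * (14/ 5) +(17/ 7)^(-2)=-3786811/ 1445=-2620.63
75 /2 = 37.50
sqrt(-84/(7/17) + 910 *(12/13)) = 2 *sqrt(159) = 25.22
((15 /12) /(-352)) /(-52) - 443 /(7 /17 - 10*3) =551392211 /36827648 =14.97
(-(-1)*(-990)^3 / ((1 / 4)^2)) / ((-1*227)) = 15524784000 / 227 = 68391118.94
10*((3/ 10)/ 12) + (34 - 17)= 69/ 4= 17.25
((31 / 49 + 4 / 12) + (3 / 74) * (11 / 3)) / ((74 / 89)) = 1079125 / 804972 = 1.34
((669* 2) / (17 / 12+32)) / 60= 1338 / 2005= 0.67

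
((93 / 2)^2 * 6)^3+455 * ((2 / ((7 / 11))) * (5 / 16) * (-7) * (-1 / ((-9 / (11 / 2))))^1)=314437228880939 / 144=2183591867228.74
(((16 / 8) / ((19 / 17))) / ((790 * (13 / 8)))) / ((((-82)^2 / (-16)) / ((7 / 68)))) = -56 / 164006765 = -0.00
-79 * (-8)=632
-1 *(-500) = 500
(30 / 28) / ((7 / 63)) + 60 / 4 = 345 / 14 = 24.64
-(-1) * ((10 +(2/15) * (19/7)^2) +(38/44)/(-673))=119500067/10882410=10.98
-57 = -57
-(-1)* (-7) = -7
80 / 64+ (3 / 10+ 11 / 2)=141 / 20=7.05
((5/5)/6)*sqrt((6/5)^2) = 1/5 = 0.20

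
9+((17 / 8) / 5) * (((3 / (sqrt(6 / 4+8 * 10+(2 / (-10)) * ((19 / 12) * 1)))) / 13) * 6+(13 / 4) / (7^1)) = 153 * sqrt(73065) / 633230+10301 / 1120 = 9.26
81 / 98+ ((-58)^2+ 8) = 330537 / 98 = 3372.83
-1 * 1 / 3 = -1 / 3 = -0.33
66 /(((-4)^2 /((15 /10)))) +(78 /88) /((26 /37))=1311 /176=7.45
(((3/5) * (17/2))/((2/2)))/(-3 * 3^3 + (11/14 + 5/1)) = -119/1755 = -0.07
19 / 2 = 9.50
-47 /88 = -0.53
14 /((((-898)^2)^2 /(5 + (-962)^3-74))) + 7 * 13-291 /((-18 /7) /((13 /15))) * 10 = 3136280096831357 /2926293350472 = 1071.76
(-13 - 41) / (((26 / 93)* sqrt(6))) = -78.85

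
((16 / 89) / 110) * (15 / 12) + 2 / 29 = 2016 / 28391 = 0.07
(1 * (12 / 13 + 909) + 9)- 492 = 5550 / 13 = 426.92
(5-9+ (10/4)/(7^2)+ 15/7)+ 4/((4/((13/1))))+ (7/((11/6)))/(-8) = 23105/2156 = 10.72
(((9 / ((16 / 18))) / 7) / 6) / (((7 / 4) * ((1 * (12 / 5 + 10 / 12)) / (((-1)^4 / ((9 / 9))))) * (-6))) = -135 / 19012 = -0.01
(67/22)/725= 67/15950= 0.00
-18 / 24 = -3 / 4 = -0.75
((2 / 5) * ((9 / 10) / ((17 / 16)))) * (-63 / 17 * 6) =-54432 / 7225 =-7.53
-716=-716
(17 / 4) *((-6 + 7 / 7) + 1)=-17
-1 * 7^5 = -16807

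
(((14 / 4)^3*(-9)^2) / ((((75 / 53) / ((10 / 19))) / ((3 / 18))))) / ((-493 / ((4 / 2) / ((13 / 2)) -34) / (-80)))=-143323236 / 121771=-1176.99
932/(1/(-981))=-914292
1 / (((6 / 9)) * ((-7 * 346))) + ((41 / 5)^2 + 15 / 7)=8402189 / 121100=69.38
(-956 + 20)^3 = -820025856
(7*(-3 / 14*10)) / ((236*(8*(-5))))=3 / 1888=0.00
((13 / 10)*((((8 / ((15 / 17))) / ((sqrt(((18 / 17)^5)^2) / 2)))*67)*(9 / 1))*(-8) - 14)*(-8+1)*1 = 294381739736 / 492075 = 598245.67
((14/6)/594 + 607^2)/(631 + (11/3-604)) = 656576125/54648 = 12014.64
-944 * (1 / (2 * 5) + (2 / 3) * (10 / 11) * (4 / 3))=-424328 / 495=-857.23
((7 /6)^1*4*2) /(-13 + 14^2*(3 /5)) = 140 /1569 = 0.09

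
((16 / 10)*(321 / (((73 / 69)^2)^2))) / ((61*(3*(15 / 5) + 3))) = 4850763894 / 8661463505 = 0.56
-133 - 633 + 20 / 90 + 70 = -6262 / 9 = -695.78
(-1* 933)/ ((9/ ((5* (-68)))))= 105740/ 3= 35246.67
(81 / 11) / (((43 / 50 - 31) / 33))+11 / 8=-6.69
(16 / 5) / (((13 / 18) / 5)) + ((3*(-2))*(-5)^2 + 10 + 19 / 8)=-12009 / 104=-115.47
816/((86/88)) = 35904/43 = 834.98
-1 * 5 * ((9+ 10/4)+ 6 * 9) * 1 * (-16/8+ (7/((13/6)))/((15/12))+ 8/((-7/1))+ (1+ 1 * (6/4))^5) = -185200857/5824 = -31799.60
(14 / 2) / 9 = 0.78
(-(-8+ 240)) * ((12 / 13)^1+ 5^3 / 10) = -40484 / 13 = -3114.15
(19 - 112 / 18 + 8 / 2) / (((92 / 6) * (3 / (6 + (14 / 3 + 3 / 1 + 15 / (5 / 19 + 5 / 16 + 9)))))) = 20087681 / 3615462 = 5.56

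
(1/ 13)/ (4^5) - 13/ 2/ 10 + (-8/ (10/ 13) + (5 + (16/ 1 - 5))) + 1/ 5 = 342789/ 66560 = 5.15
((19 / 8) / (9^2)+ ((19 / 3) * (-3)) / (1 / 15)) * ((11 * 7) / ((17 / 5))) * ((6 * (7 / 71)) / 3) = -497661395 / 391068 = -1272.57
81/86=0.94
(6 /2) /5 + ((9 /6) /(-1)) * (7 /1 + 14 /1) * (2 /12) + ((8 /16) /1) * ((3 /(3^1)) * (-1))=-103 /20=-5.15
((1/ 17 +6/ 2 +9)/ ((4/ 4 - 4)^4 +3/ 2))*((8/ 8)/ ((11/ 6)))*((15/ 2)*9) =11070/ 2057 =5.38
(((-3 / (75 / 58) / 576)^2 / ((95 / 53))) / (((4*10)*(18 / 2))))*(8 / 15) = 44573 / 3324240000000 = 0.00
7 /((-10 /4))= -14 /5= -2.80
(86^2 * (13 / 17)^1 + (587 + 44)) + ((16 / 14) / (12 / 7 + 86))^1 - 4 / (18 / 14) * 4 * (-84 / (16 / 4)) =102523775 / 15657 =6548.11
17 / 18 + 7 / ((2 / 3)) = 103 / 9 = 11.44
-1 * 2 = -2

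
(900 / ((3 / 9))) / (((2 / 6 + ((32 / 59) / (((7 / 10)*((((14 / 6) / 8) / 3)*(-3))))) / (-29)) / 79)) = 53648576100 / 106879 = 501956.19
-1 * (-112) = 112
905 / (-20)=-181 / 4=-45.25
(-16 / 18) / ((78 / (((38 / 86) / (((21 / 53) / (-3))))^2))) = -4056196 / 31800951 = -0.13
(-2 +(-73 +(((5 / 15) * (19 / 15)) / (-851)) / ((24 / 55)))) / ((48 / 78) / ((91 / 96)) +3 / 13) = -16309321847 / 191352456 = -85.23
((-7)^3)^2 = 117649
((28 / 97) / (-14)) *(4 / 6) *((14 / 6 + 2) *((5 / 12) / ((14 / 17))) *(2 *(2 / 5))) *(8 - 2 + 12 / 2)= -1768 / 6111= -0.29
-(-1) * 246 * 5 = 1230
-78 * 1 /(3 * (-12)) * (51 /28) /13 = 17 /56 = 0.30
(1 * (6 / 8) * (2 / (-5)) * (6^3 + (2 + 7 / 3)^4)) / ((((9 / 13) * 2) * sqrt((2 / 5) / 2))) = -598741 * sqrt(5) / 4860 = -275.48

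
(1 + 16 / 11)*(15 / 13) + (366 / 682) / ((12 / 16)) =15727 / 4433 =3.55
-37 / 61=-0.61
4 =4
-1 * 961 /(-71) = 961 /71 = 13.54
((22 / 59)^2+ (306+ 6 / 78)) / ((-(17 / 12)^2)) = -1995435504 / 13078117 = -152.58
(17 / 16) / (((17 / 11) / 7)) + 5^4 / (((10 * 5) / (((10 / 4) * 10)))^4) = 351 / 8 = 43.88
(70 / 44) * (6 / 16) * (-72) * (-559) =528255 / 22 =24011.59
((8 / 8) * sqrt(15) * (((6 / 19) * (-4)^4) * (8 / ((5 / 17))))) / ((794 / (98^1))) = 10235904 * sqrt(15) / 37715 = 1051.13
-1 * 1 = -1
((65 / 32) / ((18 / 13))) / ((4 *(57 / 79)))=66755 / 131328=0.51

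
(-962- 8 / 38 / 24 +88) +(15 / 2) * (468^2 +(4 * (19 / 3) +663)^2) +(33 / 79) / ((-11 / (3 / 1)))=23394556178 / 4503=5195326.71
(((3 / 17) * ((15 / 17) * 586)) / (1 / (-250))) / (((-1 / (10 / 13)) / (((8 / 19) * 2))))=1054800000 / 71383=14776.63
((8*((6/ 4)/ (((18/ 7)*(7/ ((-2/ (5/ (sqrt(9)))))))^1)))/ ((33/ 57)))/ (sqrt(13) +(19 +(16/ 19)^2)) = -9760357/ 134554893 +2476099*sqrt(13)/ 672774465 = -0.06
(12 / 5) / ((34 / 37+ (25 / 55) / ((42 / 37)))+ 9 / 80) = 1641024 / 979043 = 1.68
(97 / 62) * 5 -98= -5591 / 62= -90.18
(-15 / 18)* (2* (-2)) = 10 / 3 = 3.33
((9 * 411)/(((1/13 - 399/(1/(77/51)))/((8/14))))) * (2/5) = -544986/388255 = -1.40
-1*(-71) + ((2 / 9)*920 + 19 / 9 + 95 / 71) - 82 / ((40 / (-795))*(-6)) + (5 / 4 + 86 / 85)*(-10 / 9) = 413273 / 86904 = 4.76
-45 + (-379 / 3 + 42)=-388 / 3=-129.33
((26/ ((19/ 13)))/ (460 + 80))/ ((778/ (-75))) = -845/ 266076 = -0.00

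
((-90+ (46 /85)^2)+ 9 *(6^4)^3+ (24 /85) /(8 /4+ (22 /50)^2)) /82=32343094366648281 /135374825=238915133.35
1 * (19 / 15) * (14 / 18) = 133 / 135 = 0.99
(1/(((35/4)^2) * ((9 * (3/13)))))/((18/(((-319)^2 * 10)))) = 21166288/59535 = 355.53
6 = 6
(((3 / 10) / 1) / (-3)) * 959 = -959 / 10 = -95.90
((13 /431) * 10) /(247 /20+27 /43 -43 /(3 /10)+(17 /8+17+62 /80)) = -13416 /4912969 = -0.00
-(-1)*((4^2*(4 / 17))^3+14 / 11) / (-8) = -1476183 / 216172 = -6.83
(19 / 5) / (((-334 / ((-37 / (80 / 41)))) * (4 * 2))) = 28823 / 1068800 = 0.03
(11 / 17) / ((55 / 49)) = 49 / 85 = 0.58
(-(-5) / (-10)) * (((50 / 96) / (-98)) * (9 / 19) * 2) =75 / 29792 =0.00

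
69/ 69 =1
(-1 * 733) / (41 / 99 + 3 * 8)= -72567 / 2417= -30.02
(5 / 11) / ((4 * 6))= 5 / 264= 0.02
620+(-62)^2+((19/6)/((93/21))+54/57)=15781651/3534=4465.66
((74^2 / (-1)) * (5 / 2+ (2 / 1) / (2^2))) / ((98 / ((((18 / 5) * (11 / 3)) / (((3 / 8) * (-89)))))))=1445664 / 21805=66.30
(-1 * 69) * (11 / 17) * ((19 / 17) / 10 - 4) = 173.60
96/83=1.16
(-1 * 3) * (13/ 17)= -39/ 17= -2.29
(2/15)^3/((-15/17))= -136/50625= -0.00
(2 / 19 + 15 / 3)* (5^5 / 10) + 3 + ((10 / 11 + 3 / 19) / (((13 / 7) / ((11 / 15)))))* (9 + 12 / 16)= 608951 / 380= 1602.50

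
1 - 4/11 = 7/11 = 0.64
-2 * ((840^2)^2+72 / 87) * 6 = -173259233280288 / 29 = -5974456320009.93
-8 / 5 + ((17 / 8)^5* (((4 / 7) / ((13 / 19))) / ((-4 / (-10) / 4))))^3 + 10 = 12270851993911343321435627 / 258925024017121280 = 47391525.95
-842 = -842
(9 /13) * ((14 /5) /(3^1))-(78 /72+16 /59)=-32599 /46020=-0.71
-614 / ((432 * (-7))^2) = -307 / 4572288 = -0.00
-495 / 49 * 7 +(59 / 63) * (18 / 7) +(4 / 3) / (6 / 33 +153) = -16916929 / 247695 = -68.30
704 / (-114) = -352 / 57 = -6.18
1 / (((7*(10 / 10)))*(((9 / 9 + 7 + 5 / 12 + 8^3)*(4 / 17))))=51 / 43715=0.00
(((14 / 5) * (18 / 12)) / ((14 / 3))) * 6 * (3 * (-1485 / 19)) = -24057 / 19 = -1266.16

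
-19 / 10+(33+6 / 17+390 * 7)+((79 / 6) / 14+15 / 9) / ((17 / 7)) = 939259 / 340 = 2762.53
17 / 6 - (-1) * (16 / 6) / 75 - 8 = -5.13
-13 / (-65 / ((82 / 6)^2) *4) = 1681 / 180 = 9.34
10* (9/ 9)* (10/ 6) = 50/ 3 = 16.67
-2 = -2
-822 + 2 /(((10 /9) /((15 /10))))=-8193 /10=-819.30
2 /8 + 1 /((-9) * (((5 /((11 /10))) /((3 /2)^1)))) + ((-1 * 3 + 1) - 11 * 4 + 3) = -42.79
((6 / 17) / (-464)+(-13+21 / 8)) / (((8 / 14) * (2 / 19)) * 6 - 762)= 2721313 / 199759656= 0.01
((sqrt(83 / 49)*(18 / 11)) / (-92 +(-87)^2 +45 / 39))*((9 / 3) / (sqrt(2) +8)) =-351*sqrt(166) / 232054592 +351*sqrt(83) / 29006824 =0.00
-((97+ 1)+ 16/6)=-302/3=-100.67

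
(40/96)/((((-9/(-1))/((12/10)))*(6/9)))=1/12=0.08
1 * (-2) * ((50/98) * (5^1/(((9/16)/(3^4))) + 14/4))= -36175/49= -738.27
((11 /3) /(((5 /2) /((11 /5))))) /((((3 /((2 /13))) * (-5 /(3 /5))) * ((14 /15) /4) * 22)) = -44 /11375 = -0.00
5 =5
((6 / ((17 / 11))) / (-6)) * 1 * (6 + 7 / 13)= -4.23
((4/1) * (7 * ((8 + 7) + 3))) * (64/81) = 3584/9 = 398.22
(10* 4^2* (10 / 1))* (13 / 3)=6933.33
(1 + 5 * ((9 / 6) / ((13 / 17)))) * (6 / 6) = 281 / 26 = 10.81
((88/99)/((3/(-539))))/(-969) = 0.16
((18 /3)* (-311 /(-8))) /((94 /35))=32655 /376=86.85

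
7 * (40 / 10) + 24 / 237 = 2220 / 79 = 28.10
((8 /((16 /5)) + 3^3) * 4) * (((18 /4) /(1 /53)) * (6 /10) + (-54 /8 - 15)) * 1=143193 /10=14319.30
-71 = -71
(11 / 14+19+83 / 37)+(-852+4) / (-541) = 6612615 / 280238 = 23.60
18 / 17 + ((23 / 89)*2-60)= -88396 / 1513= -58.42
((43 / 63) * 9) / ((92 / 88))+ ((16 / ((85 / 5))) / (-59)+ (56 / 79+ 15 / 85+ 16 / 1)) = 22.75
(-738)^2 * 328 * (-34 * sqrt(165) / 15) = -2024623296 * sqrt(165) / 5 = -5201351424.26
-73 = -73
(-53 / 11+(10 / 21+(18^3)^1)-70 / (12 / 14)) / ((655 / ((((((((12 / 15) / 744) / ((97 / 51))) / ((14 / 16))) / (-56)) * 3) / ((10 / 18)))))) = -101540286 / 185781105125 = -0.00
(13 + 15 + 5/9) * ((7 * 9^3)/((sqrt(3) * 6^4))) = 1799 * sqrt(3)/48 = 64.92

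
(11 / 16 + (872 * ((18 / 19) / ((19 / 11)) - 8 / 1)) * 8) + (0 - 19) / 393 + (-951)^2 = 1934965693307 / 2269968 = 852419.81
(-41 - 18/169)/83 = -6947/14027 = -0.50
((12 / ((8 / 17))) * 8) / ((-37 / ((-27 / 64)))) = 1377 / 592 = 2.33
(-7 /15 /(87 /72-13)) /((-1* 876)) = -14 /309885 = -0.00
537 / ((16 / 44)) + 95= 6287 / 4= 1571.75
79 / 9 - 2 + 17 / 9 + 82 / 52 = 799 / 78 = 10.24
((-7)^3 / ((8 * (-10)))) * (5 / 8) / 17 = 0.16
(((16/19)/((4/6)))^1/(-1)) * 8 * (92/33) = -5888/209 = -28.17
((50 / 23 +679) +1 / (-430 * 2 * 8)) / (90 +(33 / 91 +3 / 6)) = 7.50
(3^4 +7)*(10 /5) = 176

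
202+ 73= 275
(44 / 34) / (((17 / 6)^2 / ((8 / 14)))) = 3168 / 34391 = 0.09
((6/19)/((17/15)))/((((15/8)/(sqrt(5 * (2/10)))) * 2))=24/323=0.07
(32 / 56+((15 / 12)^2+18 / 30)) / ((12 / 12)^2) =1531 / 560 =2.73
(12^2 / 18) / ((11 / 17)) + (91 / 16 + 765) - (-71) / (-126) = 8676223 / 11088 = 782.49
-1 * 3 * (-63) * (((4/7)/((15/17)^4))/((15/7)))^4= 87200855841195028317952/12315765666961669921875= 7.08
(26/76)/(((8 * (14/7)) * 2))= 13/1216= 0.01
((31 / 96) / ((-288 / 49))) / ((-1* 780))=1519 / 21565440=0.00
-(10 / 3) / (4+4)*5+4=23 / 12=1.92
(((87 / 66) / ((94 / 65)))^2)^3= 0.57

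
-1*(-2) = 2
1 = 1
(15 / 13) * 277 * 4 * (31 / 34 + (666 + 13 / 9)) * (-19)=-10763729710 / 663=-16234886.44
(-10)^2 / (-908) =-25 / 227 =-0.11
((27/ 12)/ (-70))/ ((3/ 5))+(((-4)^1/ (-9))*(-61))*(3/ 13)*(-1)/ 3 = 13313/ 6552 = 2.03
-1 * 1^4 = -1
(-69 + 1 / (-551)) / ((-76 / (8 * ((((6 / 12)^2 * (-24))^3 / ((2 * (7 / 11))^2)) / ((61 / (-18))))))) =8943216480 / 31291841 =285.80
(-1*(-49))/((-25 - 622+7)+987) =49/347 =0.14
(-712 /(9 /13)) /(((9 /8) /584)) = -43244032 /81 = -533876.94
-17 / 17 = -1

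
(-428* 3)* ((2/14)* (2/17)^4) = -20544/584647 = -0.04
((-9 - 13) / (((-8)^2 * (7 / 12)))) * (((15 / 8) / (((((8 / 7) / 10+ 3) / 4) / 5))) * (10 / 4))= -61875 / 3488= -17.74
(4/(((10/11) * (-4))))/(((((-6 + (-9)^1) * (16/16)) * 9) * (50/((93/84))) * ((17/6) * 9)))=341/48195000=0.00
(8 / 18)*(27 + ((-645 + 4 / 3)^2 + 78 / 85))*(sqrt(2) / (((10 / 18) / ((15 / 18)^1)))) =633932084*sqrt(2) / 2295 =390638.50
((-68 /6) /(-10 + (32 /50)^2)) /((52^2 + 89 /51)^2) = 3070625 /19023025980951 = 0.00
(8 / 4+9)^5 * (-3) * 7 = -3382071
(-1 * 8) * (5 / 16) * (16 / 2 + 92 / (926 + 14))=-1903 / 94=-20.24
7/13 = 0.54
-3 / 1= -3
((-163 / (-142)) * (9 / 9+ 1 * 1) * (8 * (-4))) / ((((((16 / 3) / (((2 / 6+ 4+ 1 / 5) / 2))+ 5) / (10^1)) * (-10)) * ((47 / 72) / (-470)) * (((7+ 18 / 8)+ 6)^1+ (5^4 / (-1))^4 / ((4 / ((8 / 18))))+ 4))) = -27039744 / 63727883803975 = -0.00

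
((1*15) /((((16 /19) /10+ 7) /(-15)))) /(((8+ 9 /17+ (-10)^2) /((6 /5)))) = -9690 /27593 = -0.35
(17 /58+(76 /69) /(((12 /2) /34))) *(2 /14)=78455 /84042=0.93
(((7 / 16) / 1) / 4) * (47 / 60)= 329 / 3840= 0.09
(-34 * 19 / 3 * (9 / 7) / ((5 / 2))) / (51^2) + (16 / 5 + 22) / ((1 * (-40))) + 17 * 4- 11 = 2010889 / 35700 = 56.33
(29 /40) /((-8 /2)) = -29 /160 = -0.18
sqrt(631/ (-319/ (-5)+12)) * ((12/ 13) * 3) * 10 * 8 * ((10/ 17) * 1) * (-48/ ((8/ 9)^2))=-22841.60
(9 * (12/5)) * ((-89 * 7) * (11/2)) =-370062/5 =-74012.40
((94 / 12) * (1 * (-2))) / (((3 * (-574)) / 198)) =517 / 287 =1.80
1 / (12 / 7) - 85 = -1013 / 12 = -84.42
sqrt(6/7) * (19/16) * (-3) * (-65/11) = 3705 * sqrt(42)/1232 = 19.49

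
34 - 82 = -48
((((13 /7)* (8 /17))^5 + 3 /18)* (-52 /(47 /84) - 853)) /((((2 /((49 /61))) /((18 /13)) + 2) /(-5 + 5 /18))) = 4306419256923037 /5412697004820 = 795.61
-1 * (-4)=4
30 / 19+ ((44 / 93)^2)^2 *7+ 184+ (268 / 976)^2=15739460941169275 / 84618446487984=186.01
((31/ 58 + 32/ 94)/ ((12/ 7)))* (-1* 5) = -2.55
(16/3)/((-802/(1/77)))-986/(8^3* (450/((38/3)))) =-289685659/5335545600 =-0.05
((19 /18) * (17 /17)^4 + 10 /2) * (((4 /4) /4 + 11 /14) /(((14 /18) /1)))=8.06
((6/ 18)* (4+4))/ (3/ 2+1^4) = 16/ 15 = 1.07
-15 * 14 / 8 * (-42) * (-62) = -68355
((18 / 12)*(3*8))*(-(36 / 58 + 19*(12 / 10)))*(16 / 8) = -244512 / 145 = -1686.29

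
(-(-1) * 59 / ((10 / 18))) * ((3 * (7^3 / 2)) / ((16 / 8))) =546399 / 20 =27319.95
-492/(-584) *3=369/146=2.53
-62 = -62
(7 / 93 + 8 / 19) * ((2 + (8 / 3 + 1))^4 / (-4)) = -73247917 / 572508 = -127.94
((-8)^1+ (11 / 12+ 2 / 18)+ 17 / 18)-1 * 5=-397 / 36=-11.03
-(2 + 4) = -6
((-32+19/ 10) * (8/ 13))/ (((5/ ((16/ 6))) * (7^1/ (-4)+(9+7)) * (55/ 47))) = -1810816/ 3056625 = -0.59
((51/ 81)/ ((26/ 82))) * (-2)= -1394/ 351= -3.97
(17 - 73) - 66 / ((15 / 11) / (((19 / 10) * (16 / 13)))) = -169.18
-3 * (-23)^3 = 36501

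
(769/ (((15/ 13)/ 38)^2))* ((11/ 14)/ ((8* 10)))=516075131/ 63000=8191.67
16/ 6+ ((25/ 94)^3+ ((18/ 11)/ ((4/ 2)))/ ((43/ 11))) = 310162289/ 107145336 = 2.89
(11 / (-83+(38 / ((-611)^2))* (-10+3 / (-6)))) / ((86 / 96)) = -98556744 / 666199903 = -0.15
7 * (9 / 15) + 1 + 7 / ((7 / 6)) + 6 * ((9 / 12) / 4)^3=11.24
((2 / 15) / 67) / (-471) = -0.00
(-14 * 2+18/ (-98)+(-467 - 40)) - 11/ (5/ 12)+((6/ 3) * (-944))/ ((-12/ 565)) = 64923836/ 735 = 88331.75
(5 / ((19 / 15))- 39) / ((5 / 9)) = -5994 / 95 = -63.09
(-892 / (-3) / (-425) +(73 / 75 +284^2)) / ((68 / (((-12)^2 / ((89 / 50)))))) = 2468081976 / 25721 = 95955.91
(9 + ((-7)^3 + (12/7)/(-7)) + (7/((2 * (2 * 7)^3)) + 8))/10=-51155/1568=-32.62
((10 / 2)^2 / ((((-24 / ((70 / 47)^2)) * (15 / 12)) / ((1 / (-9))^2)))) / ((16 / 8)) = -6125 / 536787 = -0.01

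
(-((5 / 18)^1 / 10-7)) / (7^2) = 251 / 1764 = 0.14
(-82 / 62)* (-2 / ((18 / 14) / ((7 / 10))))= 2009 / 1395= 1.44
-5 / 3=-1.67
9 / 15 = 3 / 5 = 0.60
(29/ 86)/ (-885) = -29/ 76110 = -0.00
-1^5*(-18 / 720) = 1 / 40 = 0.02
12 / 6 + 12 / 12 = 3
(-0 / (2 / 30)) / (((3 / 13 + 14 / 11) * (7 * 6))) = 0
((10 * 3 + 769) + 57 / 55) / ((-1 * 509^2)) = -44002 / 14249455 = -0.00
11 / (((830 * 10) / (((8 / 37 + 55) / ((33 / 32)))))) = 5448 / 76775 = 0.07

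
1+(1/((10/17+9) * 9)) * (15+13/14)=24329/20538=1.18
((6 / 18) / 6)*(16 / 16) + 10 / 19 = 199 / 342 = 0.58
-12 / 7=-1.71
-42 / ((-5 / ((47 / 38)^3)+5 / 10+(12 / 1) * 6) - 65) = -8.65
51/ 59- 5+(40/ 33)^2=-171316/ 64251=-2.67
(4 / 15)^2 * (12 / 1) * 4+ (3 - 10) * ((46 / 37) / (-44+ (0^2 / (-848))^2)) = 220459 / 61050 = 3.61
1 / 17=0.06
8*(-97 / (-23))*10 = 7760 / 23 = 337.39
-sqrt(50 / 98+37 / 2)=-9 * sqrt(46) / 14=-4.36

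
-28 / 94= -14 / 47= -0.30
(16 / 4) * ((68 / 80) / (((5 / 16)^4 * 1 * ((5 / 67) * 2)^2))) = 1250312192 / 78125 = 16004.00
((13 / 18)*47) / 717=611 / 12906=0.05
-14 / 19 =-0.74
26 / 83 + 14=1188 / 83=14.31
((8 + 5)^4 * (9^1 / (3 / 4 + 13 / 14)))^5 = 19313889841748921172090884613061632 / 229345007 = 84213256239534881926123140.00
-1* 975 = -975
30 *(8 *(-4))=-960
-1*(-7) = 7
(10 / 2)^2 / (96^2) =25 / 9216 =0.00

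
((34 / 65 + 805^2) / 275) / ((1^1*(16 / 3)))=441.84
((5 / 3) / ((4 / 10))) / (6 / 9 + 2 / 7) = 35 / 8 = 4.38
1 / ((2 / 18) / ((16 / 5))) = 144 / 5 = 28.80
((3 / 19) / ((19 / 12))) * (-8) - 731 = -264179 / 361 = -731.80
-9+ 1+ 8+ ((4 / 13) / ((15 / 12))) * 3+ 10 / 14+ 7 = 3846 / 455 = 8.45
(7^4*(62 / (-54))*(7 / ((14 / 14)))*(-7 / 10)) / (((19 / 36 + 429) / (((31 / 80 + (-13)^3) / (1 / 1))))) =-91557796393 / 1325400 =-69079.37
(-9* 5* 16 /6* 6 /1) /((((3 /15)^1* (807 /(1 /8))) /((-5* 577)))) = 432750 /269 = 1608.74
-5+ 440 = 435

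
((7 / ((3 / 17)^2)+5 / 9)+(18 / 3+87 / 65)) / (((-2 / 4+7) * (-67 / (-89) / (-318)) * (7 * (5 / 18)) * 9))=-1712120056 / 1981525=-864.04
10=10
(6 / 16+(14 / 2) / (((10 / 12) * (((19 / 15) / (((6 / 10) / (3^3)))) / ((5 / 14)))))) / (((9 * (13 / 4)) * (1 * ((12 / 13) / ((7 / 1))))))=455 / 4104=0.11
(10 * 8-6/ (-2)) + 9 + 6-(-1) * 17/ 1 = 115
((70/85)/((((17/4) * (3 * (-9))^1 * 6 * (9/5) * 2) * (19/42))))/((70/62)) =-868/1334313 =-0.00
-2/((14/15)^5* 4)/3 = -253125/1075648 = -0.24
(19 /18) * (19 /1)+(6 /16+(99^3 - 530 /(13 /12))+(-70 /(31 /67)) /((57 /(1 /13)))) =534671155903 /551304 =969830.00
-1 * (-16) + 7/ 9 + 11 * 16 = 1735/ 9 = 192.78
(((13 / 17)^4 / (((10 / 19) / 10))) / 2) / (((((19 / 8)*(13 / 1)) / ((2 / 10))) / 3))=26364 / 417605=0.06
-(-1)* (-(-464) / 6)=232 / 3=77.33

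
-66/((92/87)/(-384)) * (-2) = -1102464/23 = -47933.22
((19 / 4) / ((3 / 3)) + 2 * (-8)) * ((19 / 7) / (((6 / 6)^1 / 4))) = -855 / 7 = -122.14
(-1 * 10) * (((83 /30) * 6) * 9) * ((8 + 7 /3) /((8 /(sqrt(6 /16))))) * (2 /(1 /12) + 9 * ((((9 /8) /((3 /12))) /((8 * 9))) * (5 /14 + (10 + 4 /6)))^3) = -2337548307875 * sqrt(6) /179830784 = -31839.94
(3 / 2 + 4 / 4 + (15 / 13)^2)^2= 1677025 / 114244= 14.68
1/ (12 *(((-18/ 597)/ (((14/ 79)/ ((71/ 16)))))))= -5572/ 50481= -0.11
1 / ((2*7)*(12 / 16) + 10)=0.05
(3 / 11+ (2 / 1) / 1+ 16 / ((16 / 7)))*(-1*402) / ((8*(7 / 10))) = -51255 / 77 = -665.65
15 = 15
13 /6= 2.17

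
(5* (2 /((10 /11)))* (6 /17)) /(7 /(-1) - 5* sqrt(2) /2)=-924 /1241 + 330* sqrt(2) /1241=-0.37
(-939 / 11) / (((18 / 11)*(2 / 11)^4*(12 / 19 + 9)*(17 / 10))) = -435350135 / 149328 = -2915.40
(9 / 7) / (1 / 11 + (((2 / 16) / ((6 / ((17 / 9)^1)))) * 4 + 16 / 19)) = 1.18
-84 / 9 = -28 / 3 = -9.33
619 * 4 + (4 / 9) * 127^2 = 9644.44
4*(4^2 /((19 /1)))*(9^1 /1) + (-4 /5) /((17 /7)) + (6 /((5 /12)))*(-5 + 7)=18988 /323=58.79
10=10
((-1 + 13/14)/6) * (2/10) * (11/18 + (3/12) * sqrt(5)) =-11/7560 - sqrt(5)/1680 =-0.00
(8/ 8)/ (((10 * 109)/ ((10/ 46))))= 1/ 5014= 0.00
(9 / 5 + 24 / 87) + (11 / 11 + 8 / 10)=562 / 145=3.88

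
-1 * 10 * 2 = -20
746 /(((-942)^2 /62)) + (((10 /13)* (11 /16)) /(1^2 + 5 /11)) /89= 1846647853 /32853764736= 0.06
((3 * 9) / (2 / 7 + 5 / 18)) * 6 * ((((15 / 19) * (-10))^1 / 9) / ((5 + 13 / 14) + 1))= -4762800 / 130853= -36.40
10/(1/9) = 90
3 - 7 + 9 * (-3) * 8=-220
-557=-557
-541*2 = -1082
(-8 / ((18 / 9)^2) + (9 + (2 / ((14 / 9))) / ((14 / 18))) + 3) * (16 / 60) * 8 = 18272 / 735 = 24.86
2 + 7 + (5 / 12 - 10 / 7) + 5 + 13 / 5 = 6547 / 420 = 15.59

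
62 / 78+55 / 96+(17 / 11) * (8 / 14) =72101 / 32032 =2.25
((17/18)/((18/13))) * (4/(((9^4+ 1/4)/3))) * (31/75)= 27404/53146125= 0.00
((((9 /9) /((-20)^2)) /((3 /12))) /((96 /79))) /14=0.00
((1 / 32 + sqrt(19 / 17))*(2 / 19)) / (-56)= -sqrt(323) / 9044 - 1 / 17024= -0.00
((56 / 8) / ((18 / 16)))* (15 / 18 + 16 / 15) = 532 / 45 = 11.82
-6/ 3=-2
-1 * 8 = -8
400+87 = 487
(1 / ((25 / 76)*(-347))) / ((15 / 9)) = -228 / 43375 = -0.01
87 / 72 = 29 / 24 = 1.21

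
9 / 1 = 9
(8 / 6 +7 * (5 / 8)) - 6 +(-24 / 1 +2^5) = 185 / 24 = 7.71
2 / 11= 0.18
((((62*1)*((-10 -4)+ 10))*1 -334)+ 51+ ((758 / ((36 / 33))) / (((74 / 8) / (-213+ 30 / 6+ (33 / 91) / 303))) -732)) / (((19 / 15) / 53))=-706598.95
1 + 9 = 10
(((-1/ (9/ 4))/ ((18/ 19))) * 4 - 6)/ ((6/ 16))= -5104/ 243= -21.00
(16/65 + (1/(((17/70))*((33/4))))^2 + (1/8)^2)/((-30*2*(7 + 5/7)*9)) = -4682126183/38177419737600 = -0.00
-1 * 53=-53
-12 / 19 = -0.63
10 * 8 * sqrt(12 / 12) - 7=73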